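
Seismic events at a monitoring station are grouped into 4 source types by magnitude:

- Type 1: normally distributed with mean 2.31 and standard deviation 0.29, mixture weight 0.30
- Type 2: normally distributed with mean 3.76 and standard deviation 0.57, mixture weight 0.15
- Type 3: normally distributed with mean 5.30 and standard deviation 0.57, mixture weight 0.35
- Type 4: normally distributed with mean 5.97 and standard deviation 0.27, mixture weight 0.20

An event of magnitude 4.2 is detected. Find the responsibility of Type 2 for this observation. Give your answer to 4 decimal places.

P(component k | x) = P(Z=k)·f_k(x) / marginal(x), where marginal(x) = Σ_j P(Z=j)·f_j(x).
Component likelihoods at x = 4.2:
  f_1 = (1/(0.29·√(2π)))·exp(−(4.2−2.31)²/(2·0.29²)) = 1.375663·exp(-21.23722) = 8.22822e-10
  f_2 = (1/(0.57·√(2π)))·exp(−(4.2−3.76)²/(2·0.57²)) = 0.699899·exp(-0.29794) = 0.519568
  f_3 = (1/(0.57·√(2π)))·exp(−(4.2−5.30)²/(2·0.57²)) = 0.699899·exp(-1.86211) = 0.108725
  f_4 = (1/(0.27·√(2π)))·exp(−(4.2−5.97)²/(2·0.27²)) = 1.477564·exp(-21.48765) = 6.87981e-10
Unnormalised posteriors:
  P(Z=1)·f_1 = 0.30 × 8.22822e-10 = 2.46846e-10
  P(Z=2)·f_2 = 0.15 × 0.519568 = 0.0779352
  P(Z=3)·f_3 = 0.35 × 0.108725 = 0.0380538
  P(Z=4)·f_4 = 0.20 × 6.87981e-10 = 1.37596e-10
Evidence: 2.46846e-10 + 0.0779352 + 0.0380538 + 1.37596e-10 = 0.115989
P(Type 2 | 4.2) = 0.0779352 / 0.115989 ≈ 0.6719

0.6719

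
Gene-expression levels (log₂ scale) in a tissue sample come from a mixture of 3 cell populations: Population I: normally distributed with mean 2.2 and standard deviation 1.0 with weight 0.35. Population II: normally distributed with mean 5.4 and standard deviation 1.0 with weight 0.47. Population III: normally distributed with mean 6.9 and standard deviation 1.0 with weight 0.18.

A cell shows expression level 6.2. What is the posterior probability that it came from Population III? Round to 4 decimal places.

The responsibility of component k is P(Z=k) f_k(x) divided by Σ_j P(Z=j) f_j(x).
Component likelihoods at x = 6.2:
  f_I = 0.00013383
  f_II = 0.289692
  f_III = 0.312254
Prior × likelihood for each component:
  P(Z=I)·f_I = 0.35 × 0.00013383 = 4.68406e-05
  P(Z=II)·f_II = 0.47 × 0.289692 = 0.136155
  P(Z=III)·f_III = 0.18 × 0.312254 = 0.0562057
Sum: 4.68406e-05 + 0.136155 + 0.0562057 = 0.192408
P(Population III | the observation) = 0.0562057 / 0.192408 ≈ 0.2921

0.2921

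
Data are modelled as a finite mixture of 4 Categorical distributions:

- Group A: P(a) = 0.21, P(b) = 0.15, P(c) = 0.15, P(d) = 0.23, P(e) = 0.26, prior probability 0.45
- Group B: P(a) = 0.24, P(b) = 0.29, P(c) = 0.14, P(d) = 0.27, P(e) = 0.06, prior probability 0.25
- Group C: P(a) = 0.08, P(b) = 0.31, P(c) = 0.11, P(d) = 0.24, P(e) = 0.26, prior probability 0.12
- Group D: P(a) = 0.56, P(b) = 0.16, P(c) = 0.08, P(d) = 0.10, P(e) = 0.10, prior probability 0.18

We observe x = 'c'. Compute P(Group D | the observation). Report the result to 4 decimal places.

By Bayes' theorem, P(k | x) = π_k f_k(x) / Σ_j π_j f_j(x).
Evaluate each component's likelihood at the observed value:
  L_A = P(c | comp) = 0.15
  L_B = P(c | comp) = 0.14
  L_C = P(c | comp) = 0.11
  L_D = P(c | comp) = 0.08
Prior × likelihood for each component:
  π_A·L_A = 0.45 × 0.15 = 0.0675
  π_B·L_B = 0.25 × 0.14 = 0.035
  π_C·L_C = 0.12 × 0.11 = 0.0132
  π_D·L_D = 0.18 × 0.08 = 0.0144
Denominator: 0.0675 + 0.035 + 0.0132 + 0.0144 = 0.1301
P(Group D | 'c') = 0.0144 / 0.1301 ≈ 0.1107

0.1107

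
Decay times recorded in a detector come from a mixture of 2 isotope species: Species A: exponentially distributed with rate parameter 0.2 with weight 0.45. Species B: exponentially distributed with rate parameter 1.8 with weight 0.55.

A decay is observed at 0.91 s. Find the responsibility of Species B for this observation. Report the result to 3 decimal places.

The responsibility of component k is P(Z=k) f_k(x) divided by Σ_j P(Z=j) f_j(x).
Exponential densities:
  f_A = 0.16672
  f_B = 0.349863
Multiply by the mixture weights:
  P(Z=A)·f_A = 0.45 × 0.16672 = 0.0750241
  P(Z=B)·f_B = 0.55 × 0.349863 = 0.192425
Sum: 0.0750241 + 0.192425 = 0.267449
Responsibility of Species B: 0.192425 / 0.267449 ≈ 0.719

0.719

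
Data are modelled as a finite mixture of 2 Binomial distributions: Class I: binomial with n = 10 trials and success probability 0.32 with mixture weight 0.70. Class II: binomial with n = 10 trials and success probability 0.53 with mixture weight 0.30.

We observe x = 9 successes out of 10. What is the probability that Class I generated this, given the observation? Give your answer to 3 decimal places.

Posterior ∝ prior × likelihood, so P(k | x) ∝ π_k f_k(x); normalise over all components.
Binomial probabilities:
  L_I = C(10,9)·0.32^9·0.68^1 = 10·3.51844e-05·0.68 = 0.000239254
  L_II = C(10,9)·0.53^9·0.47^1 = 10·0.00329976·0.47 = 0.0155089
Unnormalised posteriors:
  π_I·L_I = 0.70 × 0.000239254 = 0.000167478
  π_II·L_II = 0.30 × 0.0155089 = 0.00465267
Normaliser: 0.000167478 + 0.00465267 = 0.00482014
So the posterior for Class I is 0.000167478 / 0.00482014 ≈ 0.035.

0.035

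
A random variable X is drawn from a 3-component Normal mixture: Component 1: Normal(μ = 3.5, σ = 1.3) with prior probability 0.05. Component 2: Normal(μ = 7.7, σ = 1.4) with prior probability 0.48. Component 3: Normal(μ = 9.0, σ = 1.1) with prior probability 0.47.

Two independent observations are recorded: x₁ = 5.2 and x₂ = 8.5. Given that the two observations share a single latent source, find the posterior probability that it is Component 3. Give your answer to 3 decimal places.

Apply Bayes' rule: the posterior for each component is proportional to its prior times its likelihood at x.
Since both observations come from the same component, the likelihood for component k is f_k(x₁)·f_k(x₂).
  p_1 = [(1/(1.3·√(2π)))·exp(−(5.2−3.5)²/(2·1.3²)) = 0.306879·exp(-0.85503) = 0.130506] × [0.000188248] = 2.45675e-05
  p_2 = [(1/(1.4·√(2π)))·exp(−(5.2−7.7)²/(2·1.4²)) = 0.284959·exp(-1.59439) = 0.057856] × [0.242034] = 0.0140031
  p_3 = [(1/(1.1·√(2π)))·exp(−(5.2−9.0)²/(2·1.1²)) = 0.362675·exp(-5.96694) = 0.000929196] × [0.327079] = 0.00030392
Unnormalised posteriors:
  w_1·p_1 = 0.05 × 2.45675e-05 = 1.22838e-06
  w_2·p_2 = 0.48 × 0.0140031 = 0.0067215
  w_3·p_3 = 0.47 × 0.00030392 = 0.000142842
Normaliser: 1.22838e-06 + 0.0067215 + 0.000142842 = 0.00686557
P(Component 3 | x) ≈ 0.021

0.021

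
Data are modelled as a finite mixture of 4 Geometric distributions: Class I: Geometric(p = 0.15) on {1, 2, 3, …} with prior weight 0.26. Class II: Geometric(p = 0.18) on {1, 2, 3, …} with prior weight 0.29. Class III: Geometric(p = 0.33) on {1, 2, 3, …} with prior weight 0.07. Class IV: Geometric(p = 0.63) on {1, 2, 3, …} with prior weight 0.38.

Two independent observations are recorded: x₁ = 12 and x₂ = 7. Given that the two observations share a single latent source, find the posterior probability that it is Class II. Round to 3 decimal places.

0.460

The responsibility of component k is π_k f_k(x) divided by Σ_j π_j f_j(x).
Since both observations come from the same component, the likelihood for component k is f_k(x₁)·f_k(x₂).
  f_I = [0.15·(1−0.15)^11 = 0.15·0.167343 = 0.0251015] × [0.0565724] = 0.00142005
  f_II = [0.18·(1−0.18)^11 = 0.18·0.112707 = 0.0202873] × [0.0547212] = 0.00111015
  f_III = [0.33·(1−0.33)^11 = 0.33·0.012213 = 0.00403029] × [0.0298513] = 0.000120309
  f_IV = [0.63·(1−0.63)^11 = 0.63·1.77918e-05 = 1.12088e-05] × [0.00161641] = 1.8118e-08
Weight by the priors:
  π_I·f_I = 0.26 × 0.00142005 = 0.000369214
  π_II·f_II = 0.29 × 0.00111015 = 0.000321943
  π_III·f_III = 0.07 × 0.000120309 = 8.42166e-06
  π_IV·f_IV = 0.38 × 1.8118e-08 = 6.88484e-09
Marginal: 0.000369214 + 0.000321943 + 8.42166e-06 + 6.88484e-09 = 0.000699585
P(Class II | x₁, x₂) ≈ 0.460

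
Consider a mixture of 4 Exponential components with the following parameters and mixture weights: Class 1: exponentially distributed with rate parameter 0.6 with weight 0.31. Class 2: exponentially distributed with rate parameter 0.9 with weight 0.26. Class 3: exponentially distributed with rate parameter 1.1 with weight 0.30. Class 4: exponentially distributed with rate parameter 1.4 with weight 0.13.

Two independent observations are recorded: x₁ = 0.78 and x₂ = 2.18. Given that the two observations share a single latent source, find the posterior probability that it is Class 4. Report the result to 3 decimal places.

0.078

By Bayes' theorem, P(k | x) = π_k f_k(x) / Σ_j π_j f_j(x).
Since both observations come from the same component, the likelihood for component k is f_k(x₁)·f_k(x₂).
  L_1 = [0.6·e^(−0.6·0.78) = 0.6·e^(−0.4680) = 0.375752] × [0.162216] = 0.0609531
  L_2 = [0.9·e^(−0.9·0.78) = 0.9·e^(−0.7020) = 0.446034] × [0.126519] = 0.0564319
  L_3 = [1.1·e^(−1.1·0.78) = 1.1·e^(−0.8580) = 0.46641] × [0.0999895] = 0.0466361
  L_4 = [1.4·e^(−1.4·0.78) = 1.4·e^(−1.0920) = 0.469763] × [0.06617] = 0.0310842
Unnormalised posteriors:
  π_1·L_1 = 0.31 × 0.0609531 = 0.0188954
  π_2·L_2 = 0.26 × 0.0564319 = 0.0146723
  π_3·L_3 = 0.30 × 0.0466361 = 0.0139908
  π_4·L_4 = 0.13 × 0.0310842 = 0.00404095
Sum: 0.0188954 + 0.0146723 + 0.0139908 + 0.00404095 = 0.0515995
P(Class 4 | x₁,x₂) = 0.00404095 / 0.0515995 ≈ 0.078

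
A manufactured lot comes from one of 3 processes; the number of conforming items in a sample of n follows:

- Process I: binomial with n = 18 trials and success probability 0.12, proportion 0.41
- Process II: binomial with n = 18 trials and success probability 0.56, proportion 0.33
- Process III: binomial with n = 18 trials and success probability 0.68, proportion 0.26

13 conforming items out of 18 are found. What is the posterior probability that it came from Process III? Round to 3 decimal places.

0.667

By Bayes' theorem, P(k | x) = w_k f_k(x) / Σ_j w_j f_j(x).
Evaluate each component's likelihood at the observed value:
  L_I = C(18,13)·0.12^13·0.88^5 = 8568·1.06993e-12·0.527732 = 4.83781e-09
  L_II = C(18,13)·0.56^13·0.44^5 = 8568·0.000532653·0.0164916 = 0.075264
  L_III = C(18,13)·0.68^13·0.32^5 = 8568·0.00664685·0.00335544 = 0.191093
Prior × likelihood for each component:
  w_I·L_I = 0.41 × 4.83781e-09 = 1.9835e-09
  w_II·L_II = 0.33 × 0.075264 = 0.0248371
  w_III·L_III = 0.26 × 0.191093 = 0.0496842
Normaliser: 1.9835e-09 + 0.0248371 + 0.0496842 = 0.0745213
So the posterior for Process III is 0.0496842 / 0.0745213 ≈ 0.667.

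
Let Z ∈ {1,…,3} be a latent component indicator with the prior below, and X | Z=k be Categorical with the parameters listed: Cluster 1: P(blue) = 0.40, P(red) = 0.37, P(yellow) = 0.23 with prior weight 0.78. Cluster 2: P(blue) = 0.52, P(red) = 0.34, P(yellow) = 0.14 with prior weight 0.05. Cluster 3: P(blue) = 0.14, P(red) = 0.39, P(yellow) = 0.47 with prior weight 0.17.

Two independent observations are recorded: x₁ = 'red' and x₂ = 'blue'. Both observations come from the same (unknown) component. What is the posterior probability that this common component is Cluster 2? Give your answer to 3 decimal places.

The responsibility of component k is w_k f_k(x) divided by Σ_j w_j f_j(x).
Since both observations come from the same component, the likelihood for component k is f_k(x₁)·f_k(x₂).
  f_1 = [P(red | comp) = 0.37] × [0.4] = 0.148
  f_2 = [P(red | comp) = 0.34] × [0.52] = 0.1768
  f_3 = [P(red | comp) = 0.39] × [0.14] = 0.0546
Unnormalised posteriors:
  w_1·f_1 = 0.78 × 0.148 = 0.11544
  w_2·f_2 = 0.05 × 0.1768 = 0.00884
  w_3·f_3 = 0.17 × 0.0546 = 0.009282
Denominator: 0.11544 + 0.00884 + 0.009282 = 0.133562
P(Cluster 2 | x₁, x₂) = 0.00884 / 0.133562 ≈ 0.066

0.066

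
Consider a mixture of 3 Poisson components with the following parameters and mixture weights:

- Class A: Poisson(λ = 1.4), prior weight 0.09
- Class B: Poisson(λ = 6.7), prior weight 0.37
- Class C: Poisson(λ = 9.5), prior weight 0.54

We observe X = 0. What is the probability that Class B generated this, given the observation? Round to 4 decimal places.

0.0201

Posterior ∝ prior × likelihood, so P(k | x) ∝ π_k f_k(x); normalise over all components.
Component likelihoods at x = 0:
  p_A = 0.246597
  p_B = 0.00123091
  p_C = 7.48518e-05
Multiply by the mixture weights:
  π_A·p_A = 0.09 × 0.246597 = 0.0221937
  π_B·p_B = 0.37 × 0.00123091 = 0.000455437
  π_C·p_C = 0.54 × 7.48518e-05 = 4.042e-05
Marginal: 0.0221937 + 0.000455437 + 4.042e-05 = 0.0226896
P(Class B | x) = 0.000455437 / 0.0226896 ≈ 0.0201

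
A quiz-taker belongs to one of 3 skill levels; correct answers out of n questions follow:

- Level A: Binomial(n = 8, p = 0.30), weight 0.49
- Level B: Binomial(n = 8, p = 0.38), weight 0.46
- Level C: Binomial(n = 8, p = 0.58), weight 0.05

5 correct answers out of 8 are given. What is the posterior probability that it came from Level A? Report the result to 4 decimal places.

P(component k | x) = P(Z=k)·f_k(x) / marginal(x), where marginal(x) = Σ_j P(Z=j)·f_j(x).
Component likelihoods at x = 5 correct answers out of 8:
  L_A = 0.0466754
  L_B = 0.10575
  L_C = 0.272318
Unnormalised posteriors:
  P(Z=A)·L_A = 0.49 × 0.0466754 = 0.022871
  P(Z=B)·L_B = 0.46 × 0.10575 = 0.0486451
  P(Z=C)·L_C = 0.05 × 0.272318 = 0.0136159
Normaliser: 0.022871 + 0.0486451 + 0.0136159 = 0.0851319
P(Level A | 5 correct answers out of 8) = 0.022871 / 0.0851319 ≈ 0.2687

0.2687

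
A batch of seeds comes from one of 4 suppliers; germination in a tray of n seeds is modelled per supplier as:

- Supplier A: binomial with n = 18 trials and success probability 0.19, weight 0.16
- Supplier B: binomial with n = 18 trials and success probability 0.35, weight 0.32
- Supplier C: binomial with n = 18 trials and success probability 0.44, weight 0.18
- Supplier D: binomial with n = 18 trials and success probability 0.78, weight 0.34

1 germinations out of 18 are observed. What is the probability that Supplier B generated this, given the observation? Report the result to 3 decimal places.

0.080

The responsibility of component k is P(Z=k) f_k(x) divided by Σ_j P(Z=j) f_j(x).
Binomial probabilities:
  p_A = C(18,1)·0.19^1·0.81^17 = 18·0.19·0.0278128 = 0.0951199
  p_B = C(18,1)·0.35^1·0.65^17 = 18·0.35·0.000659974 = 0.00415784
  p_C = C(18,1)·0.44^1·0.56^17 = 18·0.44·5.23837e-05 = 0.000414879
  p_D = C(18,1)·0.78^1·0.22^17 = 18·0.78·6.625e-12 = 9.30149e-11
Prior × likelihood for each component:
  P(Z=A)·p_A = 0.16 × 0.0951199 = 0.0152192
  P(Z=B)·p_B = 0.32 × 0.00415784 = 0.00133051
  P(Z=C)·p_C = 0.18 × 0.000414879 = 7.46783e-05
  P(Z=D)·p_D = 0.34 × 9.30149e-11 = 3.16251e-11
Denominator: 0.0152192 + 0.00133051 + 7.46783e-05 + 3.16251e-11 = 0.0166244
Responsibility of Supplier B: 0.00133051 / 0.0166244 ≈ 0.080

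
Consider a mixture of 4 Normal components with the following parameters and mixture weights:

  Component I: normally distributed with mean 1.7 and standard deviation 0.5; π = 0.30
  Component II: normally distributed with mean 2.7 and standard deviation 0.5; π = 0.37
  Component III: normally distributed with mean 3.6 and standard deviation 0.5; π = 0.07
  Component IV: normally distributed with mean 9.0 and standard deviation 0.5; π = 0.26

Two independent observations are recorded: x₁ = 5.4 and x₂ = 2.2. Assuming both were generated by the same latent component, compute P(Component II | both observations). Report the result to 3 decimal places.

0.047

By Bayes' theorem, P(k | x) = π_k f_k(x) / Σ_j π_j f_j(x).
Since both observations come from the same component, the likelihood for component k is f_k(x₁)·f_k(x₂).
  p_I = [(1/(0.5·√(2π)))·exp(−(5.4−1.7)²/(2·0.5²)) = 0.797885·exp(-27.38000) = 1.02555e-12] × [0.483941] = 4.96307e-13
  p_II = [(1/(0.5·√(2π)))·exp(−(5.4−2.7)²/(2·0.5²)) = 0.797885·exp(-14.58000) = 3.71472e-07] × [0.483941] = 1.79771e-07
  p_III = [(1/(0.5·√(2π)))·exp(−(5.4−3.6)²/(2·0.5²)) = 0.797885·exp(-6.48000) = 0.0012238] × [0.0158309] = 1.93739e-05
  p_IV = [(1/(0.5·√(2π)))·exp(−(5.4−9.0)²/(2·0.5²)) = 0.797885·exp(-25.92000) = 4.41598e-12] × [5.47503e-41] = 2.41776e-52
Weight by the priors:
  π_I·p_I = 0.30 × 4.96307e-13 = 1.48892e-13
  π_II·p_II = 0.37 × 1.79771e-07 = 6.65152e-08
  π_III·p_III = 0.07 × 1.93739e-05 = 1.35617e-06
  π_IV·p_IV = 0.26 × 2.41776e-52 = 6.28618e-53
Sum: 1.48892e-13 + 6.65152e-08 + 1.35617e-06 + 6.28618e-53 = 1.42269e-06
Responsibility of Component II: 6.65152e-08 / 1.42269e-06 ≈ 0.047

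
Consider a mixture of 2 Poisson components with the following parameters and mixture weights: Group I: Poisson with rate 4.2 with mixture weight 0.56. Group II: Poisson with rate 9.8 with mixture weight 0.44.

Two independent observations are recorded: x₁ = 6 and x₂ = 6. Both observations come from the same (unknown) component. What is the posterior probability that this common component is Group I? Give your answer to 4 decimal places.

Apply Bayes' rule: the posterior for each component is proportional to its prior times its likelihood at x.
Since both observations come from the same component, the likelihood for component k is f_k(x₁)·f_k(x₂).
  f_I = [e^(−4.2)·4.2^6/6! = 0.114321] × [0.114321] = 0.0130693
  f_II = [e^(−9.8)·9.8^6/6! = 0.0682241] × [0.0682241] = 0.00465453
Weight by the priors:
  π_I·f_I = 0.56 × 0.0130693 = 0.00731882
  π_II·f_II = 0.44 × 0.00465453 = 0.00204799
Normaliser: 0.00731882 + 0.00204799 = 0.00936681
P(Group I | x₁,x₂) = 0.00731882 / 0.00936681 ≈ 0.7814

0.7814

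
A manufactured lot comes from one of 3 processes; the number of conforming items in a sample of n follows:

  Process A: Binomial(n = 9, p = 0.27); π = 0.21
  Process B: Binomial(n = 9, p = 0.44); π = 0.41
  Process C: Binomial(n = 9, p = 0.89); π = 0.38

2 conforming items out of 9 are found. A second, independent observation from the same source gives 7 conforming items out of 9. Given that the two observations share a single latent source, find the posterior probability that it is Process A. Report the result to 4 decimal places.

0.0643

Posterior ∝ prior × likelihood, so P(k | x) ∝ π_k f_k(x); normalise over all components.
Since both observations come from the same component, the likelihood for component k is f_k(x₁)·f_k(x₂).
  L_A = [0.289928] × [0.00200676] = 0.000581815
  L_B = [0.120372] × [0.0360452] = 0.00433882
  L_C = [5.55688e-06] × [0.192672] = 1.07065e-06
Unnormalised posteriors:
  π_A·L_A = 0.21 × 0.000581815 = 0.000122181
  π_B·L_B = 0.41 × 0.00433882 = 0.00177891
  π_C·L_C = 0.38 × 1.07065e-06 = 4.06849e-07
Normaliser: 0.000122181 + 0.00177891 + 4.06849e-07 = 0.0019015
P(Process A | data) ≈ 0.0643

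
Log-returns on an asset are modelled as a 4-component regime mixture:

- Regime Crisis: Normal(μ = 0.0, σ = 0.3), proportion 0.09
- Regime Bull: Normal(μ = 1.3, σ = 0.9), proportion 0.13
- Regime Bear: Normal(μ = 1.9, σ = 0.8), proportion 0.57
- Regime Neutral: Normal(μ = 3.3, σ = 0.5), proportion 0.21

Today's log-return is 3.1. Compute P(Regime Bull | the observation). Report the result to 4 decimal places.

By Bayes' theorem, P(k | x) = π_k f_k(x) / Σ_j π_j f_j(x).
Evaluate each component's likelihood at the observed value:
  f_Crisis = (1/(0.3·√(2π)))·exp(−(3.1−0.0)²/(2·0.3²)) = 1.329808·exp(-53.38889) = 8.65544e-24
  f_Bull = (1/(0.9·√(2π)))·exp(−(3.1−1.3)²/(2·0.9²)) = 0.443269·exp(-2.00000) = 0.05999
  f_Bear = (1/(0.8·√(2π)))·exp(−(3.1−1.9)²/(2·0.8²)) = 0.498678·exp(-1.12500) = 0.161897
  f_Neutral = (1/(0.5·√(2π)))·exp(−(3.1−3.3)²/(2·0.5²)) = 0.797885·exp(-0.08000) = 0.73654
Weight by the priors:
  π_Crisis·f_Crisis = 0.09 × 8.65544e-24 = 7.78989e-25
  π_Bull·f_Bull = 0.13 × 0.05999 = 0.0077987
  π_Bear·f_Bear = 0.57 × 0.161897 = 0.0922813
  π_Neutral·f_Neutral = 0.21 × 0.73654 = 0.154673
Marginal: 7.78989e-25 + 0.0077987 + 0.0922813 + 0.154673 = 0.254753
P(Regime Bull | data) ≈ 0.0306

0.0306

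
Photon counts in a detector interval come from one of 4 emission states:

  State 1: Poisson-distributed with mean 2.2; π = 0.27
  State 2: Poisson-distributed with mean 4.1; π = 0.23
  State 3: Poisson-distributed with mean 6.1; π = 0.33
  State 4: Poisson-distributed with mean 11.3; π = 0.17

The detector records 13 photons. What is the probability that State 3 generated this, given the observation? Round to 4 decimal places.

0.1039

Apply Bayes' rule: the posterior for each component is proportional to its prior times its likelihood at x.
Component likelihoods at x = 13 photons:
  L_1 = 5.0323e-07
  L_2 = 0.000246208
  L_3 = 0.00583192
  L_4 = 0.0973222
Unnormalised posteriors:
  π_1·L_1 = 0.27 × 5.0323e-07 = 1.35872e-07
  π_2·L_2 = 0.23 × 0.000246208 = 5.66279e-05
  π_3·L_3 = 0.33 × 0.00583192 = 0.00192453
  π_4·L_4 = 0.17 × 0.0973222 = 0.0165448
Denominator: 1.35872e-07 + 5.66279e-05 + 0.00192453 + 0.0165448 = 0.0185261
P(State 3 | x) = 0.00192453 / 0.0185261 ≈ 0.1039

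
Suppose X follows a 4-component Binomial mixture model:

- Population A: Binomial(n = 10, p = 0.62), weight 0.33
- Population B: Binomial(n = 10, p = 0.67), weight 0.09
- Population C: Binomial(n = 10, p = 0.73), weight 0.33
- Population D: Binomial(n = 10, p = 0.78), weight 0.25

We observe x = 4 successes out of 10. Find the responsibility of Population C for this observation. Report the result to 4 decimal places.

Apply Bayes' rule: the posterior for each component is proportional to its prior times its likelihood at x.
Component likelihoods at x = 4 successes out of 10:
  L_A = C(10,4)·0.62^4·0.38^6 = 210·0.147763·0.00301094 = 0.0934303
  L_B = C(10,4)·0.67^4·0.33^6 = 210·0.201511·0.00129147 = 0.0546515
  L_C = C(10,4)·0.73^4·0.27^6 = 210·0.283982·0.00038742 = 0.0231043
  L_D = C(10,4)·0.78^4·0.22^6 = 210·0.370151·0.00011338 = 0.0088132
Prior × likelihood for each component:
  P(Z=A)·L_A = 0.33 × 0.0934303 = 0.030832
  P(Z=B)·L_B = 0.09 × 0.0546515 = 0.00491864
  P(Z=C)·L_C = 0.33 × 0.0231043 = 0.00762443
  P(Z=D)·L_D = 0.25 × 0.0088132 = 0.0022033
Marginal: 0.030832 + 0.00491864 + 0.00762443 + 0.0022033 = 0.0455784
P(Population C | the observation) = 0.00762443 / 0.0455784 ≈ 0.1673

0.1673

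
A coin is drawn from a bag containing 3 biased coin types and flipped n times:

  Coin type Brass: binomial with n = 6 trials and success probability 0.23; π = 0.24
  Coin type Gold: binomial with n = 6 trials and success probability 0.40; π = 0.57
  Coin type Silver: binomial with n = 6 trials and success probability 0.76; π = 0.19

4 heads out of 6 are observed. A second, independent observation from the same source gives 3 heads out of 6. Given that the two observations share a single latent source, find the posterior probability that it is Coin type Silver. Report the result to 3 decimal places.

P(component k | x) = w_k·f_k(x) / marginal(x), where marginal(x) = Σ_j w_j·f_j(x).
Since both observations come from the same component, the likelihood for component k is f_k(x₁)·f_k(x₂).
  L_Brass = [C(6,4)·0.23^4·0.77^2 = 15·0.00279841·0.5929 = 0.0248877] × [0.111093] = 0.00276484
  L_Gold = [C(6,4)·0.40^4·0.60^2 = 15·0.0256·0.36 = 0.13824] × [0.27648] = 0.0382206
  L_Silver = [C(6,4)·0.76^4·0.24^2 = 15·0.333622·0.0576 = 0.288249] × [0.121368] = 0.0349843
Unnormalised posteriors:
  w_Brass·L_Brass = 0.24 × 0.00276484 = 0.000663561
  w_Gold·L_Gold = 0.57 × 0.0382206 = 0.0217857
  w_Silver·L_Silver = 0.19 × 0.0349843 = 0.00664701
Evidence: 0.000663561 + 0.0217857 + 0.00664701 = 0.0290963
Responsibility of Coin type Silver: 0.00664701 / 0.0290963 ≈ 0.228

0.228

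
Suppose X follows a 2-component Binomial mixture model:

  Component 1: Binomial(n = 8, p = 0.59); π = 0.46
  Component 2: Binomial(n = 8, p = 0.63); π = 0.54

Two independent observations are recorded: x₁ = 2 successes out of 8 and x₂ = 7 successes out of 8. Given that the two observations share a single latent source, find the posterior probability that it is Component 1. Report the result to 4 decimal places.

P(component k | x) = π_k·f_k(x) / marginal(x), where marginal(x) = Σ_j π_j·f_j(x).
Since both observations come from the same component, the likelihood for component k is f_k(x₁)·f_k(x₂).
  L_1 = [C(8,2)·0.59^2·0.41^6 = 28·0.3481·0.0047501 = 0.0462983] × [0.0816278] = 0.00377923
  L_2 = [C(8,2)·0.63^2·0.37^6 = 28·0.3969·0.00256573 = 0.0285134] × [0.116594] = 0.00332449
Weight by the priors:
  π_1·L_1 = 0.46 × 0.00377923 = 0.00173844
  π_2·L_2 = 0.54 × 0.00332449 = 0.00179522
Denominator: 0.00173844 + 0.00179522 = 0.00353367
P(Component 1 | x) ≈ 0.4920

0.4920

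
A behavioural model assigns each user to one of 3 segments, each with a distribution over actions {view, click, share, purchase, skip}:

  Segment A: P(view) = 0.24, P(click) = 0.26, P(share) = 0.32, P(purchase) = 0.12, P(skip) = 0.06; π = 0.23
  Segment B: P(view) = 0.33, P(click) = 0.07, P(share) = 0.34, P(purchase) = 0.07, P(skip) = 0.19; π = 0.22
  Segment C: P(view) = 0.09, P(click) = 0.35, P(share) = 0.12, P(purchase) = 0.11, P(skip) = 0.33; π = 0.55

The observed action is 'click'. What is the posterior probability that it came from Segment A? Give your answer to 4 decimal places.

The responsibility of component k is π_k f_k(x) divided by Σ_j π_j f_j(x).
Component likelihoods at x = 'click':
  p_A = 0.26
  p_B = 0.07
  p_C = 0.35
Unnormalised posteriors:
  π_A·p_A = 0.23 × 0.26 = 0.0598
  π_B·p_B = 0.22 × 0.07 = 0.0154
  π_C·p_C = 0.55 × 0.35 = 0.1925
Sum: 0.0598 + 0.0154 + 0.1925 = 0.2677
Responsibility of Segment A: 0.0598 / 0.2677 ≈ 0.2234

0.2234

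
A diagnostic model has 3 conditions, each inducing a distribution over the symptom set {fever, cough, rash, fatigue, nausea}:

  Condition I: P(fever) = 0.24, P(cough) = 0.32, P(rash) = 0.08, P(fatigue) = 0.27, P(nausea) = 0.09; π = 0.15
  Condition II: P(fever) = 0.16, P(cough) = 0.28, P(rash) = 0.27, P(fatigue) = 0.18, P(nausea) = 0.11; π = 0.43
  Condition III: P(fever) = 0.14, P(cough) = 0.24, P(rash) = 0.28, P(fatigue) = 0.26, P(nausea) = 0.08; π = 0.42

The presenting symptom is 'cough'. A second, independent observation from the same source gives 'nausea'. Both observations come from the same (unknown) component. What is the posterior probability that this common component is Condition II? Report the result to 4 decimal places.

0.5168

The responsibility of component k is π_k f_k(x) divided by Σ_j π_j f_j(x).
Since both observations come from the same component, the likelihood for component k is f_k(x₁)·f_k(x₂).
  f_I = [P(cough | comp) = 0.32] × [0.09] = 0.0288
  f_II = [P(cough | comp) = 0.28] × [0.11] = 0.0308
  f_III = [P(cough | comp) = 0.24] × [0.08] = 0.0192
Prior × likelihood for each component:
  π_I·f_I = 0.15 × 0.0288 = 0.00432
  π_II·f_II = 0.43 × 0.0308 = 0.013244
  π_III·f_III = 0.42 × 0.0192 = 0.008064
Normaliser: 0.00432 + 0.013244 + 0.008064 = 0.025628
P(Condition II | x₁, x₂) = 0.013244 / 0.025628 ≈ 0.5168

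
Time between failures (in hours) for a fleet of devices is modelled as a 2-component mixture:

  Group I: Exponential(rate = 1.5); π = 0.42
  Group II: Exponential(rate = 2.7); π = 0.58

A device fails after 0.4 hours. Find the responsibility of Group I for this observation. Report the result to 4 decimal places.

0.3940

Apply Bayes' rule: the posterior for each component is proportional to its prior times its likelihood at x.
Component likelihoods at x = 0.4 hours:
  p_I = 1.5·e^(−1.5·0.4) = 1.5·e^(−0.6000) = 0.823217
  p_II = 2.7·e^(−2.7·0.4) = 2.7·e^(−1.0800) = 0.916908
Weight by the priors:
  P(Z=I)·p_I = 0.42 × 0.823217 = 0.345751
  P(Z=II)·p_II = 0.58 × 0.916908 = 0.531807
Normaliser: 0.345751 + 0.531807 = 0.877558
So the posterior for Group I is 0.345751 / 0.877558 ≈ 0.3940.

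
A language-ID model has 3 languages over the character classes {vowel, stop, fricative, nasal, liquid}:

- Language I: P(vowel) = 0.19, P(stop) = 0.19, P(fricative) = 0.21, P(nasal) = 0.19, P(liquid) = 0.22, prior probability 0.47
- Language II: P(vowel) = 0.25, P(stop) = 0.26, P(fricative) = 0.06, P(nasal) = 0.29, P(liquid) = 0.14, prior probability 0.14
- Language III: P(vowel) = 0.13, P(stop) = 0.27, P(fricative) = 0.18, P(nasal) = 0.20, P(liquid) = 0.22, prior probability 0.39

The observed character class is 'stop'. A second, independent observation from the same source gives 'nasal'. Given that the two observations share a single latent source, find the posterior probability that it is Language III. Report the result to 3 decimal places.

0.433

By Bayes' theorem, P(k | x) = π_k f_k(x) / Σ_j π_j f_j(x).
Since both observations come from the same component, the likelihood for component k is f_k(x₁)·f_k(x₂).
  L_I = [0.19] × [0.19] = 0.0361
  L_II = [0.26] × [0.29] = 0.0754
  L_III = [0.27] × [0.2] = 0.054
Multiply by the mixture weights:
  π_I·L_I = 0.47 × 0.0361 = 0.016967
  π_II·L_II = 0.14 × 0.0754 = 0.010556
  π_III·L_III = 0.39 × 0.054 = 0.02106
Marginal: 0.016967 + 0.010556 + 0.02106 = 0.048583
P(Language III | data) = 0.02106 / 0.048583 ≈ 0.433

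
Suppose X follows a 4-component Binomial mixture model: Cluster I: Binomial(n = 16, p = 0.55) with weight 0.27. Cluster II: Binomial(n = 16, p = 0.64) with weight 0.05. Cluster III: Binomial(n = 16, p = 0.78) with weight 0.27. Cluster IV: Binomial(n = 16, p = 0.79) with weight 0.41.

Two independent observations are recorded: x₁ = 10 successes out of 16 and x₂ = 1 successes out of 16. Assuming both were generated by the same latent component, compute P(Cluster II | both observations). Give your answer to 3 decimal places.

0.009

The responsibility of component k is P(Z=k) f_k(x) divided by Σ_j P(Z=j) f_j(x).
Since both observations come from the same component, the likelihood for component k is f_k(x₁)·f_k(x₂).
  p_I = [C(16,10)·0.55^10·0.45^6 = 8008·0.00253295·0.00830377 = 0.168433] × [5.5293e-05] = 9.31315e-06
  p_II = [C(16,10)·0.64^10·0.36^6 = 8008·0.0115292·0.00217678 = 0.200974] × [2.2638e-06] = 4.54963e-07
  p_III = [C(16,10)·0.78^10·0.22^6 = 8008·0.0833578·0.00011338 = 0.0756844] × [1.70826e-09] = 1.29289e-10
  p_IV = [C(16,10)·0.79^10·0.21^6 = 8008·0.0946828·8.57661e-05 = 0.0650295] × [8.61066e-10] = 5.59947e-11
Unnormalised posteriors:
  P(Z=I)·p_I = 0.27 × 9.31315e-06 = 2.51455e-06
  P(Z=II)·p_II = 0.05 × 4.54963e-07 = 2.27482e-08
  P(Z=III)·p_III = 0.27 × 1.29289e-10 = 3.4908e-11
  P(Z=IV)·p_IV = 0.41 × 5.59947e-11 = 2.29578e-11
Normaliser: 2.51455e-06 + 2.27482e-08 + 3.4908e-11 + 2.29578e-11 = 2.53736e-06
P(Cluster II | data) ≈ 0.009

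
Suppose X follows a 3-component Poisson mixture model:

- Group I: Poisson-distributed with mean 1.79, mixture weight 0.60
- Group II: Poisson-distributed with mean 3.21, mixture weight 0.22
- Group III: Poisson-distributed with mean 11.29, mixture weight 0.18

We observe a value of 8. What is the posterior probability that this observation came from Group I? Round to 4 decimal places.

0.0150

Apply Bayes' rule: the posterior for each component is proportional to its prior times its likelihood at x.
Poisson probabilities:
  L_I = e^(−1.79)·1.79^8/8! = 0.000436432
  L_II = e^(−3.21)·3.21^8/8! = 0.0112833
  L_III = e^(−11.29)·11.29^8/8! = 0.0818175
Weight by the priors:
  P(Z=I)·L_I = 0.60 × 0.000436432 = 0.000261859
  P(Z=II)·L_II = 0.22 × 0.0112833 = 0.00248232
  P(Z=III)·L_III = 0.18 × 0.0818175 = 0.0147272
Denominator: 0.000261859 + 0.00248232 + 0.0147272 = 0.0174713
P(Group I | data) ≈ 0.0150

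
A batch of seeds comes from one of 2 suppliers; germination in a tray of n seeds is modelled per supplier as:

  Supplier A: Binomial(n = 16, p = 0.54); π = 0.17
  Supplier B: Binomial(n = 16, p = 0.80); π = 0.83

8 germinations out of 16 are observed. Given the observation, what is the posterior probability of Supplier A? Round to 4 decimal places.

P(component k | x) = π_k·f_k(x) / marginal(x), where marginal(x) = Σ_j π_j·f_j(x).
Evaluate each component's likelihood at the observed value:
  L_A = 0.186548
  L_B = 0.00552762
Multiply by the mixture weights:
  π_A·L_A = 0.17 × 0.186548 = 0.0317132
  π_B·L_B = 0.83 × 0.00552762 = 0.00458793
Evidence: 0.0317132 + 0.00458793 = 0.0363011
Responsibility of Supplier A: 0.0317132 / 0.0363011 ≈ 0.8736

0.8736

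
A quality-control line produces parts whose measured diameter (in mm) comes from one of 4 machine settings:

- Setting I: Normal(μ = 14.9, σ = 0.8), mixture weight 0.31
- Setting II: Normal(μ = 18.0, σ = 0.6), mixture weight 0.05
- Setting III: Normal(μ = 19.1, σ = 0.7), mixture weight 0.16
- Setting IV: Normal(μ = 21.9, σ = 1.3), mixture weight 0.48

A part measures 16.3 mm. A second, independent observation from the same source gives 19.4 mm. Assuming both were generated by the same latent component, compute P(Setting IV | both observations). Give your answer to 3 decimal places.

Apply Bayes' rule: the posterior for each component is proportional to its prior times its likelihood at x.
Since both observations come from the same component, the likelihood for component k is f_k(x₁)·f_k(x₂).
  f_I = [(1/(0.8·√(2π)))·exp(−(16.3−14.9)²/(2·0.8²)) = 0.498678·exp(-1.53125) = 0.107847] × [6.71654e-08] = 7.24356e-09
  f_II = [(1/(0.6·√(2π)))·exp(−(16.3−18.0)²/(2·0.6²)) = 0.664904·exp(-4.01389) = 0.0120102] × [0.0437031] = 0.000524882
  f_III = [(1/(0.7·√(2π)))·exp(−(16.3−19.1)²/(2·0.7²)) = 0.569918·exp(-8.00000) = 0.000191186] × [0.51991] = 9.93995e-05
  f_IV = [(1/(1.3·√(2π)))·exp(−(16.3−21.9)²/(2·1.3²)) = 0.306879·exp(-9.27811) = 2.86772e-05] × [0.0482956] = 1.38498e-06
Unnormalised posteriors:
  π_I·f_I = 0.31 × 7.24356e-09 = 2.2455e-09
  π_II·f_II = 0.05 × 0.000524882 = 2.62441e-05
  π_III·f_III = 0.16 × 9.93995e-05 = 1.59039e-05
  π_IV·f_IV = 0.48 × 1.38498e-06 = 6.64791e-07
Normaliser: 2.2455e-09 + 2.62441e-05 + 1.59039e-05 + 6.64791e-07 = 4.28151e-05
Responsibility of Setting IV: 6.64791e-07 / 4.28151e-05 ≈ 0.016

0.016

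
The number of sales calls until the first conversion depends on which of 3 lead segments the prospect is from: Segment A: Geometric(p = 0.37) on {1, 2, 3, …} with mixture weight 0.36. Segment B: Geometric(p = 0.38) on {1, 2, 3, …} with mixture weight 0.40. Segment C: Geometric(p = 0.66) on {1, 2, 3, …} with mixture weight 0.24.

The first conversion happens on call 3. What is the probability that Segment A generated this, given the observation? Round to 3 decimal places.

0.408

Apply Bayes' rule: the posterior for each component is proportional to its prior times its likelihood at x.
Geometric probabilities:
  L_A = 0.37·(1−0.37)^2 = 0.37·0.3969 = 0.146853
  L_B = 0.38·(1−0.38)^2 = 0.38·0.3844 = 0.146072
  L_C = 0.66·(1−0.66)^2 = 0.66·0.1156 = 0.076296
Weight by the priors:
  π_A·L_A = 0.36 × 0.146853 = 0.0528671
  π_B·L_B = 0.40 × 0.146072 = 0.0584288
  π_C·L_C = 0.24 × 0.076296 = 0.018311
Denominator: 0.0528671 + 0.0584288 + 0.018311 = 0.129607
P(Segment A | x) ≈ 0.408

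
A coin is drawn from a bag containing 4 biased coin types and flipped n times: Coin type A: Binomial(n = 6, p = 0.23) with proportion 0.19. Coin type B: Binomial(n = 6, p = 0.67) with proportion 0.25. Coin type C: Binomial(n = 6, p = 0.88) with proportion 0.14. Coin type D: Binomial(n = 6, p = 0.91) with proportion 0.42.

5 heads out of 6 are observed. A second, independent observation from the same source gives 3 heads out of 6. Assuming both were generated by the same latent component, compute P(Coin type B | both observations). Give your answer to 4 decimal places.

0.8342

The responsibility of component k is π_k f_k(x) divided by Σ_j π_j f_j(x).
Since both observations come from the same component, the likelihood for component k is f_k(x₁)·f_k(x₂).
  f_A = [0.00297359] × [0.111093] = 0.000330344
  f_B = [0.267325] × [0.21617] = 0.0577877
  f_C = [0.379967] × [0.0235517] = 0.00894886
  f_D = [0.336977] × [0.0109871] = 0.00370239
Unnormalised posteriors:
  π_A·f_A = 0.19 × 0.000330344 = 6.27654e-05
  π_B·f_B = 0.25 × 0.0577877 = 0.0144469
  π_C·f_C = 0.14 × 0.00894886 = 0.00125284
  π_D·f_D = 0.42 × 0.00370239 = 0.001555
Denominator: 6.27654e-05 + 0.0144469 + 0.00125284 + 0.001555 = 0.0173175
P(Coin type B | x) = 0.0144469 / 0.0173175 ≈ 0.8342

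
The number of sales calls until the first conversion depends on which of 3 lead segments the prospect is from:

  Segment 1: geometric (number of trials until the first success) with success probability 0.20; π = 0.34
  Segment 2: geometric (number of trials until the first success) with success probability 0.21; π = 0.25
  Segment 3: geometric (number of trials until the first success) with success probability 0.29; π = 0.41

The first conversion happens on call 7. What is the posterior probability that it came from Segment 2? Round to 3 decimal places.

0.279

Posterior ∝ prior × likelihood, so P(k | x) ∝ π_k f_k(x); normalise over all components.
Evaluate each component's likelihood at the observed value:
  p_1 = 0.20·(1−0.20)^6 = 0.20·0.262144 = 0.0524288
  p_2 = 0.21·(1−0.21)^6 = 0.21·0.243087 = 0.0510484
  p_3 = 0.29·(1−0.29)^6 = 0.29·0.1281 = 0.0371491
Prior × likelihood for each component:
  π_1·p_1 = 0.34 × 0.0524288 = 0.0178258
  π_2·p_2 = 0.25 × 0.0510484 = 0.0127621
  π_3·p_3 = 0.41 × 0.0371491 = 0.0152311
Normaliser: 0.0178258 + 0.0127621 + 0.0152311 = 0.045819
Responsibility of Segment 2: 0.0127621 / 0.045819 ≈ 0.279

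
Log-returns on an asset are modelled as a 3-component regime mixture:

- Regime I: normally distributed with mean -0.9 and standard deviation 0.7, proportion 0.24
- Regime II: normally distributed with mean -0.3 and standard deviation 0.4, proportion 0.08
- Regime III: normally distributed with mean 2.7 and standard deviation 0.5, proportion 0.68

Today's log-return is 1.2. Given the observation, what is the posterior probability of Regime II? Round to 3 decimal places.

0.009

Apply Bayes' rule: the posterior for each component is proportional to its prior times its likelihood at x.
Normal densities:
  f_I = 0.00633121
  f_II = 0.000881489
  f_III = 0.0088637
Weight by the priors:
  P(Z=I)·f_I = 0.24 × 0.00633121 = 0.00151949
  P(Z=II)·f_II = 0.08 × 0.000881489 = 7.05191e-05
  P(Z=III)·f_III = 0.68 × 0.0088637 = 0.00602731
Normaliser: 0.00151949 + 7.05191e-05 + 0.00602731 = 0.00761732
P(Regime II | x) = 7.05191e-05 / 0.00761732 ≈ 0.009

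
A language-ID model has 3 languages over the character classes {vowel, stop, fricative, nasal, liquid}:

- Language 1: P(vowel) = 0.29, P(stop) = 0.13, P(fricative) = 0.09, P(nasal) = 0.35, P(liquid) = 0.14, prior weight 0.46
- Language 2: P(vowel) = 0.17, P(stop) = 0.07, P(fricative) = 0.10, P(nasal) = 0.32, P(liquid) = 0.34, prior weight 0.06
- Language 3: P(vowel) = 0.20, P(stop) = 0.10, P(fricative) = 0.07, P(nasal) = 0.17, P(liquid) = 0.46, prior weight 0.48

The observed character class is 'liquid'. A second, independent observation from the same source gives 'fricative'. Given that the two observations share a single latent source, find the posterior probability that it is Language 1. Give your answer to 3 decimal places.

0.249

The responsibility of component k is w_k f_k(x) divided by Σ_j w_j f_j(x).
Since both observations come from the same component, the likelihood for component k is f_k(x₁)·f_k(x₂).
  f_1 = [P(liquid | comp) = 0.14] × [0.09] = 0.0126
  f_2 = [P(liquid | comp) = 0.34] × [0.1] = 0.034
  f_3 = [P(liquid | comp) = 0.46] × [0.07] = 0.0322
Prior × likelihood for each component:
  w_1·f_1 = 0.46 × 0.0126 = 0.005796
  w_2·f_2 = 0.06 × 0.034 = 0.00204
  w_3·f_3 = 0.48 × 0.0322 = 0.015456
Sum: 0.005796 + 0.00204 + 0.015456 = 0.023292
So the posterior for Language 1 is 0.005796 / 0.023292 ≈ 0.249.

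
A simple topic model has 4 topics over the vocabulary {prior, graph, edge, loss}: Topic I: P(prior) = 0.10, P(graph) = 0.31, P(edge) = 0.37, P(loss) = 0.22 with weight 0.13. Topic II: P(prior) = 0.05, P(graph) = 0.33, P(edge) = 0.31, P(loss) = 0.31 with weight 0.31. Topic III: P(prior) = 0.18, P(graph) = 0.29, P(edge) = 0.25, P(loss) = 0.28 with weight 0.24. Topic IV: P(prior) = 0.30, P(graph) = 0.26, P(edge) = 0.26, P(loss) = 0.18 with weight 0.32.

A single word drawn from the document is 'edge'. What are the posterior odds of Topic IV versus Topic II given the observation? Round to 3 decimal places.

The posterior odds equal the prior odds times the likelihood ratio: (π_i/π_j)·(f_i(x)/f_j(x)).
Evaluate each component's likelihood at the observed value:
  L_I = P(edge | comp) = 0.37
  L_II = P(edge | comp) = 0.31
  L_III = P(edge | comp) = 0.25
  L_IV = P(edge | comp) = 0.26
Odds = (0.32/0.31) × (0.26/0.31) = 1.03226 × 0.83871 ≈ 0.866

0.866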